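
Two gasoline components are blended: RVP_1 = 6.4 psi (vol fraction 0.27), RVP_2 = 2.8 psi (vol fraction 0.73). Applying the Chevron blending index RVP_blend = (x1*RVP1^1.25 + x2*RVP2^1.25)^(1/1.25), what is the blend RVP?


Chevron index: RVP_blend = (sum xi*RVPi^1.25)^(1/1.25)
RVP^1.25 terms: 0.27 * 6.4^1.25 + 0.73 * 2.8^1.25 = 5.39251
RVP_blend = 5.39251^(1/1.25) = 3.850

3.850 psi


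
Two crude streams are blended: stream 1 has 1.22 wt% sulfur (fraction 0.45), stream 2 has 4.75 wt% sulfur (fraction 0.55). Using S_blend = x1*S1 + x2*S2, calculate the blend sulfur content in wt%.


Linear sulfur blending: S_blend = x1*S1 + x2*S2
Contribution 1: 0.45 * 1.22 = 0.549 wt%
Contribution 2: 0.55 * 4.75 = 2.6125 wt%
S_blend = 0.549 + 2.6125 = 3.1615

3.1615 wt%


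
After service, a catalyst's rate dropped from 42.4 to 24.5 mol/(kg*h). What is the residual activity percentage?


Activity (%) = (rate_used / rate_fresh) * 100
rate_used = 24.5, rate_fresh = 42.4
= (24.5 / 42.4) * 100
= 0.5778 * 100 = 57.78

57.78 %


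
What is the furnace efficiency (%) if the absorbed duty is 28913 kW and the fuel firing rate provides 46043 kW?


Furnace efficiency = Q_absorbed / Q_fuel * 100
= 28913 / 46043 * 100 = 62.80

62.80 %


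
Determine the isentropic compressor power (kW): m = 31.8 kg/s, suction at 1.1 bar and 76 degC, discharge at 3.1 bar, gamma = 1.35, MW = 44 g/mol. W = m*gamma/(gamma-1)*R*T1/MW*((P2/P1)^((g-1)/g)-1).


Isentropic work: W = m*(gamma/(gamma-1))*(R*T1/MW)*((P2/P1)^((gamma-1)/gamma) - 1)
T1 = 76 + 273.15 = 349.15 K
Pressure ratio = 3.1 / 1.1 = 2.81818
Exponent = (1.35 - 1)/1.35 = 0.259259
(P2/P1)^exp - 1 = 2.81818^0.259259 - 1 = 0.308153
W = 31.8 * 1.35 / 0.35 * 8.314 * 349.15 / 44 * 0.308153 = 2494

2494 kW


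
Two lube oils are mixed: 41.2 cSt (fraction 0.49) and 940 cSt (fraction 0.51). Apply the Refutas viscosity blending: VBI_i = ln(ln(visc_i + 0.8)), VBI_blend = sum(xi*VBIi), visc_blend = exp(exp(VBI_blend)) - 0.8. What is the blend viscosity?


Refutas method: VBN_i = 14.534*ln(ln(visc_i + 0.8)) + 10.975, blended linearly by mass fraction; since VBN is linear in VBI_i = ln(ln(visc_i + 0.8)) and the fractions sum to 1, blend VBI directly: visc = exp(exp(VBI_blend)) - 0.8
VBI_1 = ln(ln(41.2 + 0.8)) = 1.31846
VBI_2 = ln(ln(940 + 0.8)) = 1.92377
VBI_blend = 0.49 * 1.31846 + 0.51 * 1.92377 = 1.62717
visc_blend = exp(exp(1.62717)) - 0.8 = 161.5

161.5 cSt


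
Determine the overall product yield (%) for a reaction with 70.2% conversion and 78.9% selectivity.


Overall yield = conversion (%) * selectivity (%) / 100
Conversion = 70.2%, Selectivity = 78.9%
Y = 70.2 * 78.9 / 100
= 55.3878 %

55.3878 %


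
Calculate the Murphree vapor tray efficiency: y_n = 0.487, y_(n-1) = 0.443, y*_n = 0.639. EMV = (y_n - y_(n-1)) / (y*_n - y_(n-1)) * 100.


Murphree vapor efficiency: EMV = (y_n - y_(n-1)) / (y*_n - y_(n-1)) * 100
EMV = (0.487 - 0.443) / (0.639 - 0.443) * 100 = 0.044 / 0.196 * 100 = 22.45

22.45 %


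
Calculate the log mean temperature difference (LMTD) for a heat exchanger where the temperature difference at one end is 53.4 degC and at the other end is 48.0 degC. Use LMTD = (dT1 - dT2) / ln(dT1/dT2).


LMTD = (dT1 - dT2) / ln(dT1/dT2)
= (53.4 - 48.0) / ln(53.4 / 48.0) = 5.4 / 0.10661 = 50.65

50.65 degC


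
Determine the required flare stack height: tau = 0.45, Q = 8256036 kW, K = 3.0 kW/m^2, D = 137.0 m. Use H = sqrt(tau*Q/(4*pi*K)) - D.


tau*Q/(4*pi*K) = 0.45 * 8256036 / (4 * pi * 3.0) = 98549.2
sqrt(98549.2) = 313.925
H = 313.925 - 137.0 = 176.9

176.9 m


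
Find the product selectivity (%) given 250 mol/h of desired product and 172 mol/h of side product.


Selectivity = desired / (desired + undesired) * 100
Total products = 250 + 172 = 422 mol/h
S = 250 / 422 * 100
= 0.5924 * 100
= 59.24 %

59.24 %


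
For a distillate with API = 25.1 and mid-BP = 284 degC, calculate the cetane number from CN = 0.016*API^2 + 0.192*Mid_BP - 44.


CN = 0.016 * 25.1^2 + 0.192 * 284 - 44
CN = 10.08016 + 54.528 - 44 = 20.60816

20.60816


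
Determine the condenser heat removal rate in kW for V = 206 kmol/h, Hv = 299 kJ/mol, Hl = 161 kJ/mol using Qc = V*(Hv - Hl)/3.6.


Qc = 206 * (299 - 161) / 3.6 = 206 * 138 / 3.6 = 7897

7897 kW


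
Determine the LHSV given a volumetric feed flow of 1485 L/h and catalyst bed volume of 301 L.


LHSV = volumetric feed rate / catalyst volume
= 1485 L/h / 301 L
= 4.934 h^-1

4.934 h^-1


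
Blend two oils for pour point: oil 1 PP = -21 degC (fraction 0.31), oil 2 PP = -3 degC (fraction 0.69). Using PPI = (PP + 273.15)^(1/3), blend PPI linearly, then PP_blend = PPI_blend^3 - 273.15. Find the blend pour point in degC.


PPI_1 = (-21 + 273.15)^(1/3) = 6.317613
PPI_2 = (-3 + 273.15)^(1/3) = 6.464501
PPI_blend = 0.31 * 6.317613 + 0.69 * 6.464501 = 6.418966
PP_blend = 6.418966^3 - 273.15 = 264.4815 - 273.15 = -8.67

-8.67 degC


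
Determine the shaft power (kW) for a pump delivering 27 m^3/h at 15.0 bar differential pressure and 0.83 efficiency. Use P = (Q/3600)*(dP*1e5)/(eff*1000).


Q = 27 / 3600 = 0.0075 m^3/s
P = 0.0075 * (15.0 * 1e5) / 0.83 / 1000 = 13.55

13.55 kW


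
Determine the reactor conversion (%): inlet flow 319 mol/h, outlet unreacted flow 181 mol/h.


X = (F_in - F_out) / F_in * 100
Moles reacted = 319 - 181 = 138
X = 138 / 319 * 100
= 0.4326 * 100
= 43.26 %

43.26 %


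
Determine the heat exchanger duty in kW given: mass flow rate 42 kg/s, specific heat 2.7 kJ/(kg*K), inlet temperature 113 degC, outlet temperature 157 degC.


Q = m_dot * cp * delta_T
delta_T = 157 - 113 = 44 K
Q = 42 * 2.7 * 44
= 113.4 * 44
= 4989.6 kW

4989.6 kW


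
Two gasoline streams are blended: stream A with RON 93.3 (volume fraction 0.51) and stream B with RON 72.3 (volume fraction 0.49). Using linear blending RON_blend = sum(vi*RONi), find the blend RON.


Linear blending: RON_blend = sum(vi * RONi)
Contribution 1: 0.51 * 93.3 = 47.583
Contribution 2: 0.49 * 72.3 = 35.427
RON_blend = 47.583 + 35.427 = 83.01

83.01


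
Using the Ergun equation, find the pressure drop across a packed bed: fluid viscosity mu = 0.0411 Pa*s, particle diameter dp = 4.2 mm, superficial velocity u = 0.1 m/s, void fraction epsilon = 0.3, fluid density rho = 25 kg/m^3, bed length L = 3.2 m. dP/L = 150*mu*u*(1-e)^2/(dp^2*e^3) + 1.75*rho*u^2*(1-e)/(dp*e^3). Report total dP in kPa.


dp = 4.2 mm = 0.0042 m
Viscous term = 150*0.0411*0.1*(1-0.3)^2 / (0.0042^2*0.3^3) = 634259
Inertial term = 1.75*25*0.1^2*(1-0.3) / (0.0042*0.3^3) = 2700.62
dP/L = 634259 + 2700.62 = 636960 Pa/m
dP = 636960 * 3.2 / 1000 = 2038 kPa

2038 kPa


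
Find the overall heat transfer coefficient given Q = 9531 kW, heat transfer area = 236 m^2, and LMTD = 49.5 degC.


From Q = U*A*LMTD, U = Q / (A * LMTD)
U = 9531 / (236 * 49.5) = 9531 / 11682 = 0.8159

0.8159 kW/(m^2*K)


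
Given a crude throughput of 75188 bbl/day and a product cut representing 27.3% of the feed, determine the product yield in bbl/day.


Crude throughput = 75188 bbl/day
Fraction yield = 27.3%
yield = throughput * fraction / 100
yield = 75188 * 27.3 / 100 = 20526.324

20526.324 bbl/day


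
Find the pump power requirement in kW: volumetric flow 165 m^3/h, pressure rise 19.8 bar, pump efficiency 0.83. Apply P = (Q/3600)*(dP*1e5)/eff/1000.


Q = 165 / 3600 = 0.0458333 m^3/s
P = 0.0458333 * (19.8 * 1e5) / 0.83 / 1000 = 109.3

109.3 kW


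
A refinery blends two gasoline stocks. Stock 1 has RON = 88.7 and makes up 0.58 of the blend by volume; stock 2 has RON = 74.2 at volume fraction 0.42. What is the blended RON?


Linear blending: RON_blend = sum(vi * RONi)
Contribution 1: 0.58 * 88.7 = 51.446
Contribution 2: 0.42 * 74.2 = 31.164
RON_blend = 51.446 + 31.164 = 82.61

82.61


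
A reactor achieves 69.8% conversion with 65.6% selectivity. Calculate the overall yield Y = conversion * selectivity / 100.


Overall yield = conversion (%) * selectivity (%) / 100
Conversion = 69.8%, Selectivity = 65.6%
Y = 69.8 * 65.6 / 100
= 45.7888 %

45.7888 %


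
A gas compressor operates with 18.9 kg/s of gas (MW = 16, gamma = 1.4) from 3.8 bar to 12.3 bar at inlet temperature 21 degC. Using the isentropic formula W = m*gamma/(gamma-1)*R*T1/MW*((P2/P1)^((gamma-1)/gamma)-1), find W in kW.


Isentropic work: W = m*(gamma/(gamma-1))*(R*T1/MW)*((P2/P1)^((gamma-1)/gamma) - 1)
T1 = 21 + 273.15 = 294.15 K
Pressure ratio = 12.3 / 3.8 = 3.23684
Exponent = (1.4 - 1)/1.4 = 0.285714
(P2/P1)^exp - 1 = 3.23684^0.285714 - 1 = 0.398778
W = 18.9 * 1.4 / 0.4 * 8.314 * 294.15 / 16 * 0.398778 = 4032

4032 kW


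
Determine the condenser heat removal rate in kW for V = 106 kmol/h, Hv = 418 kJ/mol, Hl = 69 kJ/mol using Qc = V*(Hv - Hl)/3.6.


Qc = 106 * (418 - 69) / 3.6 = 106 * 349 / 3.6 = 10280

10280 kW


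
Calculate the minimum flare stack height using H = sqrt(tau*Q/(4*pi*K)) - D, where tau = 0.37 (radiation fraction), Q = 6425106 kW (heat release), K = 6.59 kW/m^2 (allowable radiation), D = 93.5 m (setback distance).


tau*Q/(4*pi*K) = 0.37 * 6425106 / (4 * pi * 6.59) = 28706.9
sqrt(28706.9) = 169.431
H = 169.431 - 93.5 = 75.93

75.93 m


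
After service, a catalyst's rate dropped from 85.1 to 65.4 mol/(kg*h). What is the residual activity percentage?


Activity (%) = (rate_used / rate_fresh) * 100
rate_used = 65.4, rate_fresh = 85.1
= (65.4 / 85.1) * 100
= 0.7685 * 100 = 76.85

76.85 %


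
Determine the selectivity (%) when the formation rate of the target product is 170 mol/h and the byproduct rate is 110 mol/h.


Selectivity = desired / (desired + undesired) * 100
Total products = 170 + 110 = 280 mol/h
S = 170 / 280 * 100
= 0.6071 * 100
= 60.71 %

60.71 %


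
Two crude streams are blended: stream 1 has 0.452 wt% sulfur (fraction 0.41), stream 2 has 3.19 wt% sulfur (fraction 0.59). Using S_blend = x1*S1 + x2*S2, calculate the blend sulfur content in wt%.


Linear sulfur blending: S_blend = x1*S1 + x2*S2
Contribution 1: 0.41 * 0.452 = 0.18532 wt%
Contribution 2: 0.59 * 3.19 = 1.8821 wt%
S_blend = 0.18532 + 1.8821 = 2.06742

2.06742 wt%


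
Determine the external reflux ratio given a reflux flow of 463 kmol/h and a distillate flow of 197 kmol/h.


Reflux ratio definition: R = L / D (liquid returned / distillate withdrawn)
L = 463 kmol/h, D = 197 kmol/h
R = 463 / 197 = 2.350

2.350


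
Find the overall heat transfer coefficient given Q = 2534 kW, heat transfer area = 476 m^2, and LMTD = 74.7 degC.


From Q = U*A*LMTD, U = Q / (A * LMTD)
U = 2534 / (476 * 74.7) = 2534 / 35557.2 = 0.07127

0.07127 kW/(m^2*K)


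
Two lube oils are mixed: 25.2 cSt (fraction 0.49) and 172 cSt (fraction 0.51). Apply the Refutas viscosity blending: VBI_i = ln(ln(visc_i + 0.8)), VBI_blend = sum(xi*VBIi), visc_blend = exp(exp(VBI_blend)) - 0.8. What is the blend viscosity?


Refutas method: VBN_i = 14.534*ln(ln(visc_i + 0.8)) + 10.975, blended linearly by mass fraction; since VBN is linear in VBI_i = ln(ln(visc_i + 0.8)) and the fractions sum to 1, blend VBI directly: visc = exp(exp(VBI_blend)) - 0.8
VBI_1 = ln(ln(25.2 + 0.8)) = 1.18114
VBI_2 = ln(ln(172 + 0.8)) = 1.63941
VBI_blend = 0.49 * 1.18114 + 0.51 * 1.63941 = 1.41486
visc_blend = exp(exp(1.41486)) - 0.8 = 60.51

60.51 cSt


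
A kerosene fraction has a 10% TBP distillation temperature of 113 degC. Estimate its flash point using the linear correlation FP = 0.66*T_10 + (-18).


FP = 0.66 * 113 + (-18) = 56.58

56.58 degC


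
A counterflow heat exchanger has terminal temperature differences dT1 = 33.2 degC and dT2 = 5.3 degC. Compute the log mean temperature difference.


LMTD = (dT1 - dT2) / ln(dT1/dT2)
= (33.2 - 5.3) / ln(33.2 / 5.3) = 27.9 / 1.83484 = 15.21

15.21 degC


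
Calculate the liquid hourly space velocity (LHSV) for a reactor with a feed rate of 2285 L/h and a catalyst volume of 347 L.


LHSV = volumetric feed rate / catalyst volume
= 2285 L/h / 347 L
= 6.585 h^-1

6.585 h^-1


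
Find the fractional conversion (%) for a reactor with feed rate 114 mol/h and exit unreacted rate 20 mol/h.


X = (F_in - F_out) / F_in * 100
Moles reacted = 114 - 20 = 94
X = 94 / 114 * 100
= 0.8246 * 100
= 82.46 %

82.46 %


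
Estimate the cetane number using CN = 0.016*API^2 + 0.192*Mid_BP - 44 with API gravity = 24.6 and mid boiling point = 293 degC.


CN = 0.016 * 24.6^2 + 0.192 * 293 - 44
CN = 9.68256 + 56.256 - 44 = 21.93856

21.93856


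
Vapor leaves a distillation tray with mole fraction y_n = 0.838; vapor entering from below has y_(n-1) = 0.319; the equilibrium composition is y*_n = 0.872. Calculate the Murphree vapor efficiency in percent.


Murphree vapor efficiency: EMV = (y_n - y_(n-1)) / (y*_n - y_(n-1)) * 100
EMV = (0.838 - 0.319) / (0.872 - 0.319) * 100 = 0.519 / 0.553 * 100 = 93.85

93.85 %


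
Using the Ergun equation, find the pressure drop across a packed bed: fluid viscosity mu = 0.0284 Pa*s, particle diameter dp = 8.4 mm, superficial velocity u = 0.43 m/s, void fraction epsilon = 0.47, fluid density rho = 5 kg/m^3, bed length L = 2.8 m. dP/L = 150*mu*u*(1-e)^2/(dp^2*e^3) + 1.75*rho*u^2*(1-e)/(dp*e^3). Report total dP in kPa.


dp = 8.4 mm = 0.0084 m
Viscous term = 150*0.0284*0.43*(1-0.47)^2 / (0.0084^2*0.47^3) = 70238.9
Inertial term = 1.75*5*0.43^2*(1-0.47) / (0.0084*0.47^3) = 983.214
dP/L = 70238.9 + 983.214 = 71222.1 Pa/m
dP = 71222.1 * 2.8 / 1000 = 199.4 kPa

199.4 kPa


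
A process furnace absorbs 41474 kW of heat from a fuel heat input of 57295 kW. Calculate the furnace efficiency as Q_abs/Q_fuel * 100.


Furnace efficiency = Q_absorbed / Q_fuel * 100
= 41474 / 57295 * 100 = 72.39

72.39 %


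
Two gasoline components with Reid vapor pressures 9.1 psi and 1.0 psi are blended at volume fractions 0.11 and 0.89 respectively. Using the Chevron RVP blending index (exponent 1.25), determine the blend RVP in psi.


Chevron index: RVP_blend = (sum xi*RVPi^1.25)^(1/1.25)
RVP^1.25 terms: 0.11 * 9.1^1.25 + 0.89 * 1.0^1.25 = 2.62858
RVP_blend = 2.62858^(1/1.25) = 2.167

2.167 psi


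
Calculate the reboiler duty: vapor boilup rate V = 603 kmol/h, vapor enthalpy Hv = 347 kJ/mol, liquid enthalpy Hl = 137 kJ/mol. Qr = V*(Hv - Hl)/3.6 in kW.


Qr = 603 * (347 - 137) / 3.6 = 603 * 210 / 3.6 = 35180

35180 kW


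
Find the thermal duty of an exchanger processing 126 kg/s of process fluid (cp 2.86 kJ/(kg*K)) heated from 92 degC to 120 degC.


Q = m_dot * cp * delta_T
delta_T = 120 - 92 = 28 K
Q = 126 * 2.86 * 28
= 360.36 * 28
= 10090.08 kW

10090.08 kW


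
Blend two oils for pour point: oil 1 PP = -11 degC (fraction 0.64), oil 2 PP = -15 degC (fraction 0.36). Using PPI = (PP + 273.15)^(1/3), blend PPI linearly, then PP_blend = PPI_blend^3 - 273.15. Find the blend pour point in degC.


PPI_1 = (-11 + 273.15)^(1/3) = 6.400049
PPI_2 = (-15 + 273.15)^(1/3) = 6.36733
PPI_blend = 0.64 * 6.400049 + 0.36 * 6.36733 = 6.38827
PP_blend = 6.38827^3 - 273.15 = 260.7053 - 273.15 = -12.44

-12.44 degC


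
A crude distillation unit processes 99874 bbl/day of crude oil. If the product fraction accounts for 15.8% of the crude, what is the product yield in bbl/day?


Crude throughput = 99874 bbl/day
Fraction yield = 15.8%
yield = throughput * fraction / 100
yield = 99874 * 15.8 / 100 = 15780.092

15780.092 bbl/day


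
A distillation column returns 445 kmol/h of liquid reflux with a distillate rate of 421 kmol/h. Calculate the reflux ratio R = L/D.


Reflux ratio definition: R = L / D (liquid returned / distillate withdrawn)
L = 445 kmol/h, D = 421 kmol/h
R = 445 / 421 = 1.057

1.057


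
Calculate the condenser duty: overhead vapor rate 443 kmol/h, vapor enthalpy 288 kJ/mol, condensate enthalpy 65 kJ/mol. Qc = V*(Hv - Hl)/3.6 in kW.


Qc = 443 * (288 - 65) / 3.6 = 443 * 223 / 3.6 = 27440

27440 kW


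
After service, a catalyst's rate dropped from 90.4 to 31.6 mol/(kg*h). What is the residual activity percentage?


Activity (%) = (rate_used / rate_fresh) * 100
rate_used = 31.6, rate_fresh = 90.4
= (31.6 / 90.4) * 100
= 0.3496 * 100 = 34.96

34.96 %


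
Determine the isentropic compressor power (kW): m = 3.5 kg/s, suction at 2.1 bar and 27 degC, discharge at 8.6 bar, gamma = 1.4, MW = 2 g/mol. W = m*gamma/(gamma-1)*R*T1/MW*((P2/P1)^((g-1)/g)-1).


Isentropic work: W = m*(gamma/(gamma-1))*(R*T1/MW)*((P2/P1)^((gamma-1)/gamma) - 1)
T1 = 27 + 273.15 = 300.15 K
Pressure ratio = 8.6 / 2.1 = 4.09524
Exponent = (1.4 - 1)/1.4 = 0.285714
(P2/P1)^exp - 1 = 4.09524^0.285714 - 1 = 0.496018
W = 3.5 * 1.4 / 0.4 * 8.314 * 300.15 / 2 * 0.496018 = 7581

7581 kW


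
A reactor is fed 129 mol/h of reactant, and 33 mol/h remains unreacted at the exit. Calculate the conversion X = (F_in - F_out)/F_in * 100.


X = (F_in - F_out) / F_in * 100
Moles reacted = 129 - 33 = 96
X = 96 / 129 * 100
= 0.7442 * 100
= 74.42 %

74.42 %


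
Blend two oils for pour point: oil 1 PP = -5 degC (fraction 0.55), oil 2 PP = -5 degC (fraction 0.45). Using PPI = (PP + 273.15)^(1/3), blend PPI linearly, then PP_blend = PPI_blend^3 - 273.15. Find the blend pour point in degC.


PPI_1 = (-5 + 273.15)^(1/3) = 6.448508
PPI_2 = (-5 + 273.15)^(1/3) = 6.448508
PPI_blend = 0.55 * 6.448508 + 0.45 * 6.448508 = 6.448508
PP_blend = 6.448508^3 - 273.15 = 268.15 - 273.15 = -5

-5 degC


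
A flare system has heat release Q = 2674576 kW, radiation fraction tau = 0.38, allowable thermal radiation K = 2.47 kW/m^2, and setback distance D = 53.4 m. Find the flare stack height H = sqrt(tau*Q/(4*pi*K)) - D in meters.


tau*Q/(4*pi*K) = 0.38 * 2674576 / (4 * pi * 2.47) = 32744
sqrt(32744) = 180.953
H = 180.953 - 53.4 = 127.6

127.6 m


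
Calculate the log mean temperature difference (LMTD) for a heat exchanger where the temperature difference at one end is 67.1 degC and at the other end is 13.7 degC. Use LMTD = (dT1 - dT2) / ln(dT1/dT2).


LMTD = (dT1 - dT2) / ln(dT1/dT2)
= (67.1 - 13.7) / ln(67.1 / 13.7) = 53.4 / 1.58879 = 33.61

33.61 degC


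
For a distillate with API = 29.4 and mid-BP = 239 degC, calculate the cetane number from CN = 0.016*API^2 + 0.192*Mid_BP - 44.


CN = 0.016 * 29.4^2 + 0.192 * 239 - 44
CN = 13.82976 + 45.888 - 44 = 15.71776

15.71776


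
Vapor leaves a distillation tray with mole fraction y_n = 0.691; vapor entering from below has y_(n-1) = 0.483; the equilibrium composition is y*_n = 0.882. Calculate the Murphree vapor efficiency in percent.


Murphree vapor efficiency: EMV = (y_n - y_(n-1)) / (y*_n - y_(n-1)) * 100
EMV = (0.691 - 0.483) / (0.882 - 0.483) * 100 = 0.208 / 0.399 * 100 = 52.13

52.13 %


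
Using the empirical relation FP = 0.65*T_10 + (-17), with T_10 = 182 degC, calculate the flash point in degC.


FP = 0.65 * 182 + (-17) = 101.3

101.3 degC


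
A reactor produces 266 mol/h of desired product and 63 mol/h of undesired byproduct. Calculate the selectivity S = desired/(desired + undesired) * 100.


Selectivity = desired / (desired + undesired) * 100
Total products = 266 + 63 = 329 mol/h
S = 266 / 329 * 100
= 0.8085 * 100
= 80.85 %

80.85 %


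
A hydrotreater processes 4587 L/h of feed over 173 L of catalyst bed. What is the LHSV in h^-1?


LHSV = volumetric feed rate / catalyst volume
= 4587 L/h / 173 L
= 26.51 h^-1

26.51 h^-1


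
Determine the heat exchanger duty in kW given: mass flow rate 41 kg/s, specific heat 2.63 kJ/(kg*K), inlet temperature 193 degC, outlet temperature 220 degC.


Q = m_dot * cp * delta_T
delta_T = 220 - 193 = 27 K
Q = 41 * 2.63 * 27
= 107.83 * 27
= 2911.41 kW

2911.41 kW


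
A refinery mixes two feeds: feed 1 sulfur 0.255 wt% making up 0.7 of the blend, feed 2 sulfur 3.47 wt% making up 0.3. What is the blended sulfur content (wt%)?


Linear sulfur blending: S_blend = x1*S1 + x2*S2
Contribution 1: 0.7 * 0.255 = 0.1785 wt%
Contribution 2: 0.3 * 3.47 = 1.041 wt%
S_blend = 0.1785 + 1.041 = 1.2195

1.2195 wt%


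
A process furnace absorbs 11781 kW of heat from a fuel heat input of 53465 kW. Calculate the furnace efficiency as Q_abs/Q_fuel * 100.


Furnace efficiency = Q_absorbed / Q_fuel * 100
= 11781 / 53465 * 100 = 22.03

22.03 %


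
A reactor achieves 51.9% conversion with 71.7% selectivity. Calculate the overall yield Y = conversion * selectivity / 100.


Overall yield = conversion (%) * selectivity (%) / 100
Conversion = 51.9%, Selectivity = 71.7%
Y = 51.9 * 71.7 / 100
= 37.2123 %

37.2123 %


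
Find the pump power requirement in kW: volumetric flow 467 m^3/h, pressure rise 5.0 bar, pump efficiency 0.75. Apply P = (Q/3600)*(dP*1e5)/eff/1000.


Q = 467 / 3600 = 0.129722 m^3/s
P = 0.129722 * (5.0 * 1e5) / 0.75 / 1000 = 86.48

86.48 kW


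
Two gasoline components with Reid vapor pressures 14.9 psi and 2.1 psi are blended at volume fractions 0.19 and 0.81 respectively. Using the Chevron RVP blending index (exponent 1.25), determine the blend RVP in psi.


Chevron index: RVP_blend = (sum xi*RVPi^1.25)^(1/1.25)
RVP^1.25 terms: 0.19 * 14.9^1.25 + 0.81 * 2.1^1.25 = 7.60974
RVP_blend = 7.60974^(1/1.25) = 5.071

5.071 psi


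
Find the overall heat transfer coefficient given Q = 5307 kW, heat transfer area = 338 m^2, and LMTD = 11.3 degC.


From Q = U*A*LMTD, U = Q / (A * LMTD)
U = 5307 / (338 * 11.3) = 5307 / 3819.4 = 1.389

1.389 kW/(m^2*K)


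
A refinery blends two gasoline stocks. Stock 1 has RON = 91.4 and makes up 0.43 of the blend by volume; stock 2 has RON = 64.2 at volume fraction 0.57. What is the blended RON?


Linear blending: RON_blend = sum(vi * RONi)
Contribution 1: 0.43 * 91.4 = 39.302
Contribution 2: 0.57 * 64.2 = 36.594
RON_blend = 39.302 + 36.594 = 75.896

75.896


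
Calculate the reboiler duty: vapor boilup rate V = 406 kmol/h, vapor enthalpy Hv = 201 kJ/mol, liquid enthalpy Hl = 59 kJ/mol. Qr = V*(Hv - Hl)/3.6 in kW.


Qr = 406 * (201 - 59) / 3.6 = 406 * 142 / 3.6 = 16010

16010 kW


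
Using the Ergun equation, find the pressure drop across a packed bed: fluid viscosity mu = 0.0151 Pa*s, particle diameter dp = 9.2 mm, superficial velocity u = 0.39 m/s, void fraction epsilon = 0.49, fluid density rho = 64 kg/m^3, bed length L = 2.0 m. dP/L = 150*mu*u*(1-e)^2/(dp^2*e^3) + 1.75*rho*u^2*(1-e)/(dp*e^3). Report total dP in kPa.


dp = 9.2 mm = 0.0092 m
Viscous term = 150*0.0151*0.39*(1-0.49)^2 / (0.0092^2*0.49^3) = 23073.3
Inertial term = 1.75*64*0.39^2*(1-0.49) / (0.0092*0.49^3) = 8026.78
dP/L = 23073.3 + 8026.78 = 31100.1 Pa/m
dP = 31100.1 * 2.0 / 1000 = 62.20 kPa

62.20 kPa


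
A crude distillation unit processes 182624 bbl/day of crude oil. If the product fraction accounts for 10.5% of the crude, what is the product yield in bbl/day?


Crude throughput = 182624 bbl/day
Fraction yield = 10.5%
yield = throughput * fraction / 100
yield = 182624 * 10.5 / 100 = 19175.52

19175.52 bbl/day


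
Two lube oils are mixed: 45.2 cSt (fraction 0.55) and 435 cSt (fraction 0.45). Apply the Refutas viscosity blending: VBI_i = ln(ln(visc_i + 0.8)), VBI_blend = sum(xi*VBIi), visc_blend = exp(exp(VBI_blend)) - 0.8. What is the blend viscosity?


Refutas method: VBN_i = 14.534*ln(ln(visc_i + 0.8)) + 10.975, blended linearly by mass fraction; since VBN is linear in VBI_i = ln(ln(visc_i + 0.8)) and the fractions sum to 1, blend VBI directly: visc = exp(exp(VBI_blend)) - 0.8
VBI_1 = ln(ln(45.2 + 0.8)) = 1.34251
VBI_2 = ln(ln(435 + 0.8)) = 1.80454
VBI_blend = 0.55 * 1.34251 + 0.45 * 1.80454 = 1.55042
visc_blend = exp(exp(1.55042)) - 0.8 = 110.6

110.6 cSt


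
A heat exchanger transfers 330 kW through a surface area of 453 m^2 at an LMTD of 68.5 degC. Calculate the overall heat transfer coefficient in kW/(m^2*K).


From Q = U*A*LMTD, U = Q / (A * LMTD)
U = 330 / (453 * 68.5) = 330 / 31030.5 = 0.01063

0.01063 kW/(m^2*K)


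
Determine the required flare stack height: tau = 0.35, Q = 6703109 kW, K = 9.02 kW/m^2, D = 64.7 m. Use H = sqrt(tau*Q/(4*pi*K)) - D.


tau*Q/(4*pi*K) = 0.35 * 6703109 / (4 * pi * 9.02) = 20698
sqrt(20698) = 143.868
H = 143.868 - 64.7 = 79.17

79.17 m


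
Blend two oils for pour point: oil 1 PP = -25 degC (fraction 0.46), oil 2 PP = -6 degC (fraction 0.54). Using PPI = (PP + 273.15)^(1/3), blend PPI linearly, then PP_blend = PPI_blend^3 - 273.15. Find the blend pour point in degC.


PPI_1 = (-25 + 273.15)^(1/3) = 6.284028
PPI_2 = (-6 + 273.15)^(1/3) = 6.440482
PPI_blend = 0.46 * 6.284028 + 0.54 * 6.440482 = 6.368513
PP_blend = 6.368513^3 - 273.15 = 258.2939 - 273.15 = -14.86

-14.86 degC


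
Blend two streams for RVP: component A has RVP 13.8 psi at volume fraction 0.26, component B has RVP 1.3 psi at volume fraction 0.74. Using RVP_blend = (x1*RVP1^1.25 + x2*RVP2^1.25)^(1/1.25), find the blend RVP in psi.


Chevron index: RVP_blend = (sum xi*RVPi^1.25)^(1/1.25)
RVP^1.25 terms: 0.26 * 13.8^1.25 + 0.74 * 1.3^1.25 = 7.94269
RVP_blend = 7.94269^(1/1.25) = 5.248

5.248 psi


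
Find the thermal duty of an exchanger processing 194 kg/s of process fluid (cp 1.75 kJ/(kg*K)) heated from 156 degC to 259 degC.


Q = m_dot * cp * delta_T
delta_T = 259 - 156 = 103 K
Q = 194 * 1.75 * 103
= 339.5 * 103
= 34968.5 kW

34968.5 kW


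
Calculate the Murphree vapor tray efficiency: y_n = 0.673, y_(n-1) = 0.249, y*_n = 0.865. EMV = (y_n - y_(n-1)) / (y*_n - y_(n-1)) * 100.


Murphree vapor efficiency: EMV = (y_n - y_(n-1)) / (y*_n - y_(n-1)) * 100
EMV = (0.673 - 0.249) / (0.865 - 0.249) * 100 = 0.424 / 0.616 * 100 = 68.83

68.83 %


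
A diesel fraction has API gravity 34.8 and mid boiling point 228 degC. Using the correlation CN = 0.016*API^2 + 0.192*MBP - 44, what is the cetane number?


CN = 0.016 * 34.8^2 + 0.192 * 228 - 44
CN = 19.37664 + 43.776 - 44 = 19.15264

19.15264


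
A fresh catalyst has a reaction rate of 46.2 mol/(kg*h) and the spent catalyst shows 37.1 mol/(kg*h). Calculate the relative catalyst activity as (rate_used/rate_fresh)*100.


Activity (%) = (rate_used / rate_fresh) * 100
rate_used = 37.1, rate_fresh = 46.2
= (37.1 / 46.2) * 100
= 0.8030 * 100 = 80.30

80.30 %


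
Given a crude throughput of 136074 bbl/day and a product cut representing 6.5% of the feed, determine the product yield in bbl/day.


Crude throughput = 136074 bbl/day
Fraction yield = 6.5%
yield = throughput * fraction / 100
yield = 136074 * 6.5 / 100 = 8844.81

8844.81 bbl/day


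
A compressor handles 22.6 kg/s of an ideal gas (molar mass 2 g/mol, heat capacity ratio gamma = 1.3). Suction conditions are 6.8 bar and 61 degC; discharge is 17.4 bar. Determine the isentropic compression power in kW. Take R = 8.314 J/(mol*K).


Isentropic work: W = m*(gamma/(gamma-1))*(R*T1/MW)*((P2/P1)^((gamma-1)/gamma) - 1)
T1 = 61 + 273.15 = 334.15 K
Pressure ratio = 17.4 / 6.8 = 2.55882
Exponent = (1.3 - 1)/1.3 = 0.230769
(P2/P1)^exp - 1 = 2.55882^0.230769 - 1 = 0.242118
W = 22.6 * 1.3 / 0.3 * 8.314 * 334.15 / 2 * 0.242118 = 32940

32940 kW


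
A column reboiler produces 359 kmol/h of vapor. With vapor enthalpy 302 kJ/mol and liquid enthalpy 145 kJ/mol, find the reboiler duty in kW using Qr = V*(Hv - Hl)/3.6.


Qr = 359 * (302 - 145) / 3.6 = 359 * 157 / 3.6 = 15660

15660 kW


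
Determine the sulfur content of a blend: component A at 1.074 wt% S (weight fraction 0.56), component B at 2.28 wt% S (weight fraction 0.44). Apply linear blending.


Linear sulfur blending: S_blend = x1*S1 + x2*S2
Contribution 1: 0.56 * 1.074 = 0.60144 wt%
Contribution 2: 0.44 * 2.28 = 1.0032 wt%
S_blend = 0.60144 + 1.0032 = 1.60464

1.60464 wt%


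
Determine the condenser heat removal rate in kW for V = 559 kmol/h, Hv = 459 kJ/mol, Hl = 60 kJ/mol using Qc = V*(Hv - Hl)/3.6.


Qc = 559 * (459 - 60) / 3.6 = 559 * 399 / 3.6 = 61960

61960 kW


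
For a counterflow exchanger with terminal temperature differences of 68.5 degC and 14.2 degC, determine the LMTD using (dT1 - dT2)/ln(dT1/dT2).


LMTD = (dT1 - dT2) / ln(dT1/dT2)
= (68.5 - 14.2) / ln(68.5 / 14.2) = 54.3 / 1.57359 = 34.51

34.51 degC


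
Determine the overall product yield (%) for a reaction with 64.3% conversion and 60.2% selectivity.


Overall yield = conversion (%) * selectivity (%) / 100
Conversion = 64.3%, Selectivity = 60.2%
Y = 64.3 * 60.2 / 100
= 38.7086 %

38.7086 %


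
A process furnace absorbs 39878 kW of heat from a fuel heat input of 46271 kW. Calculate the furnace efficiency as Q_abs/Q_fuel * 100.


Furnace efficiency = Q_absorbed / Q_fuel * 100
= 39878 / 46271 * 100 = 86.18

86.18 %


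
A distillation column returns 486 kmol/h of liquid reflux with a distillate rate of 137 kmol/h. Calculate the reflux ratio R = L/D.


Reflux ratio definition: R = L / D (liquid returned / distillate withdrawn)
L = 486 kmol/h, D = 137 kmol/h
R = 486 / 137 = 3.547

3.547


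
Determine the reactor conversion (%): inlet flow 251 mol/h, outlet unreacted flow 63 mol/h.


X = (F_in - F_out) / F_in * 100
Moles reacted = 251 - 63 = 188
X = 188 / 251 * 100
= 0.7490 * 100
= 74.90 %

74.90 %


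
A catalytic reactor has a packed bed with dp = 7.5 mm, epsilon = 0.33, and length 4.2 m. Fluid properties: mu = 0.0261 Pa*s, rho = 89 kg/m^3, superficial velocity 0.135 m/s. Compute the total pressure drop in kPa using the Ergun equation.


dp = 7.5 mm = 0.0075 m
Viscous term = 150*0.0261*0.135*(1-0.33)^2 / (0.0075^2*0.33^3) = 117368
Inertial term = 1.75*89*0.135^2*(1-0.33) / (0.0075*0.33^3) = 7056.14
dP/L = 117368 + 7056.14 = 124424 Pa/m
dP = 124424 * 4.2 / 1000 = 522.6 kPa

522.6 kPa


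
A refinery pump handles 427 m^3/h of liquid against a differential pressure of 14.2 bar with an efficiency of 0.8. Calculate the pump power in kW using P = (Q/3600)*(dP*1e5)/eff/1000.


Q = 427 / 3600 = 0.118611 m^3/s
P = 0.118611 * (14.2 * 1e5) / 0.8 / 1000 = 210.5

210.5 kW


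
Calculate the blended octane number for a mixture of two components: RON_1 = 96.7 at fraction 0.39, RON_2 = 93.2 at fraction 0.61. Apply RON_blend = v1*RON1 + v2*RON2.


Linear blending: RON_blend = sum(vi * RONi)
Contribution 1: 0.39 * 96.7 = 37.713
Contribution 2: 0.61 * 93.2 = 56.852
RON_blend = 37.713 + 56.852 = 94.565

94.565


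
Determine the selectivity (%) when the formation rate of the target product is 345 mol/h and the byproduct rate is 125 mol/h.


Selectivity = desired / (desired + undesired) * 100
Total products = 345 + 125 = 470 mol/h
S = 345 / 470 * 100
= 0.7340 * 100
= 73.40 %

73.40 %


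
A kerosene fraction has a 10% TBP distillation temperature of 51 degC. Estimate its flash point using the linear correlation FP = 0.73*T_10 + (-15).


FP = 0.73 * 51 + (-15) = 22.23

22.23 degC


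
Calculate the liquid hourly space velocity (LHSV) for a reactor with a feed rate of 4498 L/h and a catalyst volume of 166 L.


LHSV = volumetric feed rate / catalyst volume
= 4498 L/h / 166 L
= 27.10 h^-1

27.10 h^-1


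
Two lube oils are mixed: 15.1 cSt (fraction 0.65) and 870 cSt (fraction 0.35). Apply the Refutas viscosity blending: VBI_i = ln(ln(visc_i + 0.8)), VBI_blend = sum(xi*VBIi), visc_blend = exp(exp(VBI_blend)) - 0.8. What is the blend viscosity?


Refutas method: VBN_i = 14.534*ln(ln(visc_i + 0.8)) + 10.975, blended linearly by mass fraction; since VBN is linear in VBI_i = ln(ln(visc_i + 0.8)) and the fractions sum to 1, blend VBI directly: visc = exp(exp(VBI_blend)) - 0.8
VBI_1 = ln(ln(15.1 + 0.8)) = 1.01752
VBI_2 = ln(ln(870 + 0.8)) = 1.91241
VBI_blend = 0.65 * 1.01752 + 0.35 * 1.91241 = 1.33073
visc_blend = exp(exp(1.33073)) - 0.8 = 43.18

43.18 cSt


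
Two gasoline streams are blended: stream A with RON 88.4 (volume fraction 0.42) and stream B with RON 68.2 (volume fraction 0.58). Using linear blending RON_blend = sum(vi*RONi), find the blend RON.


Linear blending: RON_blend = sum(vi * RONi)
Contribution 1: 0.42 * 88.4 = 37.128
Contribution 2: 0.58 * 68.2 = 39.556
RON_blend = 37.128 + 39.556 = 76.684

76.684


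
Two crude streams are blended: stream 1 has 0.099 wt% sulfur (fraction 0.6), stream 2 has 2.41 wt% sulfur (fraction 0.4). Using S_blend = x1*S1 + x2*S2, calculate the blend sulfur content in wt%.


Linear sulfur blending: S_blend = x1*S1 + x2*S2
Contribution 1: 0.6 * 0.099 = 0.0594 wt%
Contribution 2: 0.4 * 2.41 = 0.964 wt%
S_blend = 0.0594 + 0.964 = 1.0234

1.0234 wt%


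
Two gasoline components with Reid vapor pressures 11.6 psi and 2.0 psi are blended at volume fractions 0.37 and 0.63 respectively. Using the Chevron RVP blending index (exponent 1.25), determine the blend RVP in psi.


Chevron index: RVP_blend = (sum xi*RVPi^1.25)^(1/1.25)
RVP^1.25 terms: 0.37 * 11.6^1.25 + 0.63 * 2.0^1.25 = 9.4193
RVP_blend = 9.4193^(1/1.25) = 6.015

6.015 psi


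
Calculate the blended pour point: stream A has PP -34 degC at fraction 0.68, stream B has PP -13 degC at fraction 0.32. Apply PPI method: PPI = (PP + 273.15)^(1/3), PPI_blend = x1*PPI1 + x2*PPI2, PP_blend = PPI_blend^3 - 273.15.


PPI_1 = (-34 + 273.15)^(1/3) = 6.20712
PPI_2 = (-13 + 273.15)^(1/3) = 6.383731
PPI_blend = 0.68 * 6.20712 + 0.32 * 6.383731 = 6.263636
PP_blend = 6.263636^3 - 273.15 = 245.7421 - 273.15 = -27.41

-27.41 degC


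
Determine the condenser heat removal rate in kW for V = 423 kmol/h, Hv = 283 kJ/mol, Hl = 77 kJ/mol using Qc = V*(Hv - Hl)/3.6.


Qc = 423 * (283 - 77) / 3.6 = 423 * 206 / 3.6 = 24200

24200 kW


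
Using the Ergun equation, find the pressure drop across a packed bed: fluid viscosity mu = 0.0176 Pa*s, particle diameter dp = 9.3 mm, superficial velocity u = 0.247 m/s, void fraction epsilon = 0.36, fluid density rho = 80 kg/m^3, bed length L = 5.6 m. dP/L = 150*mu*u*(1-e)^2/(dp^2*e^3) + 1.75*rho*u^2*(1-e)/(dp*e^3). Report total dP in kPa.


dp = 9.3 mm = 0.0093 m
Viscous term = 150*0.0176*0.247*(1-0.36)^2 / (0.0093^2*0.36^3) = 66189.2
Inertial term = 1.75*80*0.247^2*(1-0.36) / (0.0093*0.36^3) = 12598.3
dP/L = 66189.2 + 12598.3 = 78787.5 Pa/m
dP = 78787.5 * 5.6 / 1000 = 441.2 kPa

441.2 kPa


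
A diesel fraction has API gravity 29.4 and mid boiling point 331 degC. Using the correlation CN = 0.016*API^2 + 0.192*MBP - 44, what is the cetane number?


CN = 0.016 * 29.4^2 + 0.192 * 331 - 44
CN = 13.82976 + 63.552 - 44 = 33.38176

33.38176


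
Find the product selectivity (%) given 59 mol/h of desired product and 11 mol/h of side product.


Selectivity = desired / (desired + undesired) * 100
Total products = 59 + 11 = 70 mol/h
S = 59 / 70 * 100
= 0.8429 * 100
= 84.29 %

84.29 %


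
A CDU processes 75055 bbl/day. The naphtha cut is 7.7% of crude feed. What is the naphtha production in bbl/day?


Crude throughput = 75055 bbl/day
Fraction yield = 7.7%
yield = throughput * fraction / 100
yield = 75055 * 7.7 / 100 = 5779.235

5779.235 bbl/day


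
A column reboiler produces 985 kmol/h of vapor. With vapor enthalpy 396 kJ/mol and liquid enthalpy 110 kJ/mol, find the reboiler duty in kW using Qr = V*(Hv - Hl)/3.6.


Qr = 985 * (396 - 110) / 3.6 = 985 * 286 / 3.6 = 78250

78250 kW


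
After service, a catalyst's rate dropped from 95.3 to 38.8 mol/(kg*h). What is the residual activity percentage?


Activity (%) = (rate_used / rate_fresh) * 100
rate_used = 38.8, rate_fresh = 95.3
= (38.8 / 95.3) * 100
= 0.4071 * 100 = 40.71

40.71 %


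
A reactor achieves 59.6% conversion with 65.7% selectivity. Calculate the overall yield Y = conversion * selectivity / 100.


Overall yield = conversion (%) * selectivity (%) / 100
Conversion = 59.6%, Selectivity = 65.7%
Y = 59.6 * 65.7 / 100
= 39.1572 %

39.1572 %


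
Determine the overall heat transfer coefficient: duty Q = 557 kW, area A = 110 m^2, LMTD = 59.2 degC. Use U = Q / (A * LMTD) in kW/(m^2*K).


From Q = U*A*LMTD, U = Q / (A * LMTD)
U = 557 / (110 * 59.2) = 557 / 6512 = 0.08553

0.08553 kW/(m^2*K)


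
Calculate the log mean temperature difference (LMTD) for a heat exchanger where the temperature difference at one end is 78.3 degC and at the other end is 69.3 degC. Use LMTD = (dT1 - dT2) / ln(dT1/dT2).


LMTD = (dT1 - dT2) / ln(dT1/dT2)
= (78.3 - 69.3) / ln(78.3 / 69.3) = 9 / 0.122103 = 73.71

73.71 degC


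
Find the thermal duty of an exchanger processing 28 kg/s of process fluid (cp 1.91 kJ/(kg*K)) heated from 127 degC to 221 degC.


Q = m_dot * cp * delta_T
delta_T = 221 - 127 = 94 K
Q = 28 * 1.91 * 94
= 53.48 * 94
= 5027.12 kW

5027.12 kW


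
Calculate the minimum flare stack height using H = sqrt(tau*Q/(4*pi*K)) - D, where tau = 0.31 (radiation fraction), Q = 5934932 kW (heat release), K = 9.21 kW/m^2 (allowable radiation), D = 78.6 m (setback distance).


tau*Q/(4*pi*K) = 0.31 * 5934932 / (4 * pi * 9.21) = 15896.7
sqrt(15896.7) = 126.082
H = 126.082 - 78.6 = 47.48

47.48 m


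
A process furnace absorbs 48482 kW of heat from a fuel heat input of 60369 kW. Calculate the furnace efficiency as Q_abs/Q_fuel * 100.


Furnace efficiency = Q_absorbed / Q_fuel * 100
= 48482 / 60369 * 100 = 80.31

80.31 %


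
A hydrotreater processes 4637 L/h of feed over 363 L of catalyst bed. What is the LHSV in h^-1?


LHSV = volumetric feed rate / catalyst volume
= 4637 L/h / 363 L
= 12.77 h^-1

12.77 h^-1


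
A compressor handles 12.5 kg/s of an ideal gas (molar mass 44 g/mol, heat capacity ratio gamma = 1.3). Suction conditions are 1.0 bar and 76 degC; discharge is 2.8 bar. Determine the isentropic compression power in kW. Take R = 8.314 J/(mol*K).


Isentropic work: W = m*(gamma/(gamma-1))*(R*T1/MW)*((P2/P1)^((gamma-1)/gamma) - 1)
T1 = 76 + 273.15 = 349.15 K
Pressure ratio = 2.8 / 1.0 = 2.8
Exponent = (1.3 - 1)/1.3 = 0.230769
(P2/P1)^exp - 1 = 2.8^0.230769 - 1 = 0.268207
W = 12.5 * 1.3 / 0.3 * 8.314 * 349.15 / 44 * 0.268207 = 958.5

958.5 kW


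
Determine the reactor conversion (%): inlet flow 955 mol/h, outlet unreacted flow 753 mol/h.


X = (F_in - F_out) / F_in * 100
Moles reacted = 955 - 753 = 202
X = 202 / 955 * 100
= 0.2115 * 100
= 21.15 %

21.15 %


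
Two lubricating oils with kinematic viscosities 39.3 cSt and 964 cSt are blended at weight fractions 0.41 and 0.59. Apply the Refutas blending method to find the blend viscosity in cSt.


Refutas method: VBN_i = 14.534*ln(ln(visc_i + 0.8)) + 10.975, blended linearly by mass fraction; since VBN is linear in VBI_i = ln(ln(visc_i + 0.8)) and the fractions sum to 1, blend VBI directly: visc = exp(exp(VBI_blend)) - 0.8
VBI_1 = ln(ln(39.3 + 0.8)) = 1.306
VBI_2 = ln(ln(964 + 0.8)) = 1.92744
VBI_blend = 0.41 * 1.306 + 0.59 * 1.92744 = 1.67265
visc_blend = exp(exp(1.67265)) - 0.8 = 204.9

204.9 cSt


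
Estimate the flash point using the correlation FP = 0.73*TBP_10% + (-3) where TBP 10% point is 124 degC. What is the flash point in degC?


FP = 0.73 * 124 + (-3) = 87.52

87.52 degC


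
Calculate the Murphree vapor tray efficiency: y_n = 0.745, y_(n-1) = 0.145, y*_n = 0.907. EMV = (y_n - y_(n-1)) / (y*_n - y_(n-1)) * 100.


Murphree vapor efficiency: EMV = (y_n - y_(n-1)) / (y*_n - y_(n-1)) * 100
EMV = (0.745 - 0.145) / (0.907 - 0.145) * 100 = 0.6 / 0.762 * 100 = 78.74

78.74 %


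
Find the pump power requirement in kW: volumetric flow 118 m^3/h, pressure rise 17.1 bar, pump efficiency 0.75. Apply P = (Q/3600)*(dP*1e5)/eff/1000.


Q = 118 / 3600 = 0.0327778 m^3/s
P = 0.0327778 * (17.1 * 1e5) / 0.75 / 1000 = 74.73

74.73 kW


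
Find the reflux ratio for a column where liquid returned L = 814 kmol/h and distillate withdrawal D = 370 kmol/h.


Reflux ratio definition: R = L / D (liquid returned / distillate withdrawn)
L = 814 kmol/h, D = 370 kmol/h
R = 814 / 370 = 2.200

2.200


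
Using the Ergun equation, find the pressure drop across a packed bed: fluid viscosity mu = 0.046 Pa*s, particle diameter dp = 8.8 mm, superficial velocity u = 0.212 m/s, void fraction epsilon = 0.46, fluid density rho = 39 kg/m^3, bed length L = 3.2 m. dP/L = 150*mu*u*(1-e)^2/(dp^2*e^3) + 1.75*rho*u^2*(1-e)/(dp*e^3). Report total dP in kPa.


dp = 8.8 mm = 0.0088 m
Viscous term = 150*0.046*0.212*(1-0.46)^2 / (0.0088^2*0.46^3) = 56589.2
Inertial term = 1.75*39*0.212^2*(1-0.46) / (0.0088*0.46^3) = 1933.8
dP/L = 56589.2 + 1933.8 = 58523 Pa/m
dP = 58523 * 3.2 / 1000 = 187.3 kPa

187.3 kPa


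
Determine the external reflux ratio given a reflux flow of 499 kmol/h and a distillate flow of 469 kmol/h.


Reflux ratio definition: R = L / D (liquid returned / distillate withdrawn)
L = 499 kmol/h, D = 469 kmol/h
R = 499 / 469 = 1.064

1.064
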